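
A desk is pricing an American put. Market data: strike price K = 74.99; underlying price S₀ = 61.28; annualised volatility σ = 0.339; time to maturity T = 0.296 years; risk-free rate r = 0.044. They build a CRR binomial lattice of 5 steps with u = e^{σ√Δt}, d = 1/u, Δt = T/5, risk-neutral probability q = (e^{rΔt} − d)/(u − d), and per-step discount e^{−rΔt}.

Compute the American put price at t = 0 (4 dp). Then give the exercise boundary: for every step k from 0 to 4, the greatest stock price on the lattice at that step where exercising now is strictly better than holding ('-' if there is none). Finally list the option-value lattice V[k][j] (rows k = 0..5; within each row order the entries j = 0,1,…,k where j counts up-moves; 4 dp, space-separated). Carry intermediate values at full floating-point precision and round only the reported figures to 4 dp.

Δt=0.05920  u=1.08598  d=0.92083  q=0.49518  discount=0.99740
step 5 (expiry): payoffs max(K−S,0) = 34.4195 27.1431 18.5617 8.4412 0.0000 0.0000
step 4: (k=4,j=0): S=44.0588, (K−S)⁺=30.9312, hold=30.7361 ⇒ V=30.9312 exercise | (k=4,j=1): S=51.9608, (K−S)⁺=23.0292, hold=22.8342 ⇒ V=23.0292 exercise | (k=4,j=2): S=61.2800, (K−S)⁺=13.7100, hold=13.5149 ⇒ V=13.7100 exercise | (k=4,j=3): S=72.2706, (K−S)⁺=2.7194, hold=4.2502 ⇒ V=4.2502 continue | (k=4,j=4): S=85.2325, (K−S)⁺=0.0000, hold=0.0000 ⇒ V=0.0000 continue  boundary S*=61.2800
step 3: (k=3,j=0): S=47.8469, (K−S)⁺=27.1431, hold=26.9480 ⇒ V=27.1431 exercise | (k=3,j=1): S=56.4283, (K−S)⁺=18.5617, hold=18.3666 ⇒ V=18.5617 exercise | (k=3,j=2): S=66.5488, (K−S)⁺=8.4412, hold=9.0022 ⇒ V=9.0022 continue | (k=3,j=3): S=78.4844, (K−S)⁺=0.0000, hold=2.1400 ⇒ V=2.1400 continue  boundary S*=56.4283
step 2: (k=2,j=0): S=51.9608, (K−S)⁺=23.0292, hold=22.8342 ⇒ V=23.0292 exercise | (k=2,j=1): S=61.2800, (K−S)⁺=13.7100, hold=13.7920 ⇒ V=13.7920 continue | (k=2,j=2): S=72.2706, (K−S)⁺=2.7194, hold=5.5895 ⇒ V=5.5895 continue  boundary S*=51.9608
step 1: (k=1,j=0): S=56.4283, (K−S)⁺=18.5617, hold=18.4071 ⇒ V=18.5617 exercise | (k=1,j=1): S=66.5488, (K−S)⁺=8.4412, hold=9.7050 ⇒ V=9.7050 continue  boundary S*=56.4283
step 0: (k=0,j=0): S=61.2800, (K−S)⁺=13.7100, hold=14.1391 ⇒ V=14.1391 continue  boundary S*=-

price = 14.1391
boundary = - 56.4283 51.9608 56.4283 61.2800
tree:
14.1391
18.5617 9.7050
23.0292 13.7920 5.5895
27.1431 18.5617 9.0022 2.1400
30.9312 23.0292 13.7100 4.2502 0.0000
34.4195 27.1431 18.5617 8.4412 0.0000 0.0000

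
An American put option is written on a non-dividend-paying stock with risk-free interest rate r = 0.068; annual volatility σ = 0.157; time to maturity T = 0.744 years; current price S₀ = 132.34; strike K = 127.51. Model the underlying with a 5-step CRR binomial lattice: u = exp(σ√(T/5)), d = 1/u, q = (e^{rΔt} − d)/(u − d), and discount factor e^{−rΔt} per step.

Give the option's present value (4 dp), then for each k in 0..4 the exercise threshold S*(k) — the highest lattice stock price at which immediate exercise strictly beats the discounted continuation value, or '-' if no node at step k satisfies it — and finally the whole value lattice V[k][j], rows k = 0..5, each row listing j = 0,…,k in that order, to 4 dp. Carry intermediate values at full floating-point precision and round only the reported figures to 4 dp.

price = 3.1337
boundary = - - 117.2432 110.3534 117.2432
tree:
3.1337
5.7767 1.1859
10.2668 2.4757 0.2292
17.1566 5.0911 0.5370 0.0000
23.6415 10.2668 1.2580 0.0000 0.0000
29.7453 17.1566 2.9469 0.0000 0.0000 0.0000

Δt=0.14880, u=1.06243, d=0.94124, q=0.56877, disc=e^(-rΔt)=0.98993
k=5 terminal: V=max(K-S,0) → 29.7453 17.1566 2.9469 0.0000 0.0000 0.0000
k=4: j=0 S=103.8685 intr=23.6415 cont=22.3578 V=23.6415[EX]; j=1 S=117.2432 intr=10.2668 cont=8.9831 V=10.2668[EX]; j=2 S=132.3400 intr=0.0000 cont=1.2580 V=1.2580[hold]; j=3 S=149.3808 intr=0.0000 cont=0.0000 V=0.0000[hold]; j=4 S=168.6158 intr=0.0000 cont=0.0000 V=0.0000[hold]  S*(4)=117.2432
k=3: j=0 S=110.3534 intr=17.1566 cont=15.8729 V=17.1566[EX]; j=1 S=124.5631 intr=2.9469 cont=5.0911 V=5.0911[hold]; j=2 S=140.6025 intr=0.0000 cont=0.5370 V=0.5370[hold]; j=3 S=158.7072 intr=0.0000 cont=0.0000 V=0.0000[hold]  S*(3)=110.3534
k=2: j=0 S=117.2432 intr=10.2668 cont=10.1904 V=10.2668[EX]; j=1 S=132.3400 intr=0.0000 cont=2.4757 V=2.4757[hold]; j=2 S=149.3808 intr=0.0000 cont=0.2292 V=0.2292[hold]  S*(2)=117.2432
k=1: j=0 S=124.5631 intr=2.9469 cont=5.7767 V=5.7767[hold]; j=1 S=140.6025 intr=0.0000 cont=1.1859 V=1.1859[hold]  S*(1)=-
k=0: j=0 S=132.3400 intr=0.0000 cont=3.1337 V=3.1337[hold]  S*(0)=-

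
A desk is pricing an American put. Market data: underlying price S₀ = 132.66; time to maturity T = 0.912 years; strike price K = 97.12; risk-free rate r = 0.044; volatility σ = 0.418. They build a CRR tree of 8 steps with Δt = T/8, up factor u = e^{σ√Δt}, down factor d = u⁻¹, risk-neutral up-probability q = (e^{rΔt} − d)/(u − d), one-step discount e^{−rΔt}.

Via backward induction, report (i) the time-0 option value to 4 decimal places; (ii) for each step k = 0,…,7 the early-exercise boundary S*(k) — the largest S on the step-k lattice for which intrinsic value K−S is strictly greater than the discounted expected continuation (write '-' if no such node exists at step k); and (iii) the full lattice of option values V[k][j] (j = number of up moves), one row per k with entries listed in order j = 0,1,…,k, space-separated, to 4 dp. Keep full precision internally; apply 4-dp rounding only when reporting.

price = 4.4248
boundary = - - - - - 65.5049 75.4339 65.5049
tree:
4.4248
6.9576 1.7546
10.6867 3.0311 0.4040
15.9486 5.1552 0.7847 0.0000
22.9641 8.5913 1.5241 0.0000 0.0000
31.6151 13.9259 2.9600 0.0000 0.0000 0.0000
40.2373 21.6861 5.7490 0.0000 0.0000 0.0000 0.0000
47.7246 31.6151 11.1657 0.0000 0.0000 0.0000 0.0000 0.0000
54.2263 40.2373 21.6861 0.0000 0.0000 0.0000 0.0000 0.0000 0.0000

params: Δt=0.11400 u=1.15158 d=0.86837 q=0.48253 e^(-rΔt)=0.99500
t_8 payoffs: 54.2263 40.2373 21.6861 0.0000 0.0000 0.0000 0.0000 0.0000 0.0000
t_7: node(7,0) S=49.3954 payoff=47.7246 vs cont=47.2386 → 47.7246 [stop]  node(7,1) S=65.5049 payoff=31.6151 vs cont=31.1292 → 31.6151 [stop]  node(7,2) S=86.8681 payoff=10.2519 vs cont=11.1657 → 11.1657 [wait]  node(7,3) S=115.1985 payoff=0.0000 vs cont=0.0000 → 0.0000 [wait]  node(7,4) S=152.7683 payoff=0.0000 vs cont=0.0000 → 0.0000 [wait]  node(7,5) S=202.5909 payoff=0.0000 vs cont=0.0000 → 0.0000 [wait]  node(7,6) S=268.6622 payoff=0.0000 vs cont=0.0000 → 0.0000 [wait]  node(7,7) S=356.2814 payoff=0.0000 vs cont=0.0000 → 0.0000 [wait]  ⇒ S*(7)=65.5049
t_6: node(6,0) S=56.8827 payoff=40.2373 vs cont=39.7514 → 40.2373 [stop]  node(6,1) S=75.4339 payoff=21.6861 vs cont=21.6388 → 21.6861 [stop]  node(6,2) S=100.0353 payoff=0.0000 vs cont=5.7490 → 5.7490 [wait]  node(6,3) S=132.6600 payoff=0.0000 vs cont=0.0000 → 0.0000 [wait]  node(6,4) S=175.9246 payoff=0.0000 vs cont=0.0000 → 0.0000 [wait]  node(6,5) S=233.2992 payoff=0.0000 vs cont=0.0000 → 0.0000 [wait]  node(6,6) S=309.3854 payoff=0.0000 vs cont=0.0000 → 0.0000 [wait]  ⇒ S*(6)=75.4339
t_5: node(5,0) S=65.5049 payoff=31.6151 vs cont=31.1292 → 31.6151 [stop]  node(5,1) S=86.8681 payoff=10.2519 vs cont=13.9259 → 13.9259 [wait]  node(5,2) S=115.1985 payoff=0.0000 vs cont=2.9600 → 2.9600 [wait]  node(5,3) S=152.7683 payoff=0.0000 vs cont=0.0000 → 0.0000 [wait]  node(5,4) S=202.5909 payoff=0.0000 vs cont=0.0000 → 0.0000 [wait]  node(5,5) S=268.6622 payoff=0.0000 vs cont=0.0000 → 0.0000 [wait]  ⇒ S*(5)=65.5049
t_4: node(4,0) S=75.4339 payoff=21.6861 vs cont=22.9641 → 22.9641 [wait]  node(4,1) S=100.0353 payoff=0.0000 vs cont=8.5913 → 8.5913 [wait]  node(4,2) S=132.6600 payoff=0.0000 vs cont=1.5241 → 1.5241 [wait]  node(4,3) S=175.9246 payoff=0.0000 vs cont=0.0000 → 0.0000 [wait]  node(4,4) S=233.2992 payoff=0.0000 vs cont=0.0000 → 0.0000 [wait]  ⇒ S*(4)=-
t_3: node(3,0) S=86.8681 payoff=10.2519 vs cont=15.9486 → 15.9486 [wait]  node(3,1) S=115.1985 payoff=0.0000 vs cont=5.1552 → 5.1552 [wait]  node(3,2) S=152.7683 payoff=0.0000 vs cont=0.7847 → 0.7847 [wait]  node(3,3) S=202.5909 payoff=0.0000 vs cont=0.0000 → 0.0000 [wait]  ⇒ S*(3)=-
t_2: node(2,0) S=100.0353 payoff=0.0000 vs cont=10.6867 → 10.6867 [wait]  node(2,1) S=132.6600 payoff=0.0000 vs cont=3.0311 → 3.0311 [wait]  node(2,2) S=175.9246 payoff=0.0000 vs cont=0.4040 → 0.4040 [wait]  ⇒ S*(2)=-
t_1: node(1,0) S=115.1985 payoff=0.0000 vs cont=6.9576 → 6.9576 [wait]  node(1,1) S=152.7683 payoff=0.0000 vs cont=1.7546 → 1.7546 [wait]  ⇒ S*(1)=-
t_0: node(0,0) S=132.6600 payoff=0.0000 vs cont=4.4248 → 4.4248 [wait]  ⇒ S*(0)=-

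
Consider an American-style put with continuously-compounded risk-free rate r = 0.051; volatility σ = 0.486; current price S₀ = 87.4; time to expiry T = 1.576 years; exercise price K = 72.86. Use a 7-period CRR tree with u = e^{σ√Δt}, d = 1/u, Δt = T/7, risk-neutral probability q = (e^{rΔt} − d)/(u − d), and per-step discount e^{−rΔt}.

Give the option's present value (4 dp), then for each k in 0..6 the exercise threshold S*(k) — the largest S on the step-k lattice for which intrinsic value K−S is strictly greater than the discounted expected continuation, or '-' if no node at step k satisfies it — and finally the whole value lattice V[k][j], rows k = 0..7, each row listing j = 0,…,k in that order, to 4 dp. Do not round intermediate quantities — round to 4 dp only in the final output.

Δt=0.22514, u=1.25936, d=0.79405, q=0.46742, disc=e^(-rΔt)=0.98858
k=7 terminal: V=max(K-S,0) → 55.4634 45.2693 29.1015 3.4596 0.0000 0.0000 0.0000 0.0000
k=6: j=0 S=21.9085 intr=50.9515 cont=50.1197 V=50.9515[EX]; j=1 S=34.7466 intr=38.1134 cont=37.2816 V=38.1134[EX]; j=2 S=55.1077 intr=17.7523 cont=16.9205 V=17.7523[EX]; j=3 S=87.4000 intr=0.0000 cont=1.8215 V=1.8215[hold]; j=4 S=138.6152 intr=0.0000 cont=0.0000 V=0.0000[hold]; j=5 S=219.8418 intr=0.0000 cont=0.0000 V=0.0000[hold]; j=6 S=348.6660 intr=0.0000 cont=0.0000 V=0.0000[hold]  S*(6)=55.1077
k=5: j=0 S=27.5907 intr=45.2693 cont=44.4375 V=45.2693[EX]; j=1 S=43.7585 intr=29.1015 cont=28.2697 V=29.1015[EX]; j=2 S=69.4004 intr=3.4596 cont=10.1882 V=10.1882[hold]; j=3 S=110.0680 intr=0.0000 cont=0.9590 V=0.9590[hold]; j=4 S=174.5664 intr=0.0000 cont=0.0000 V=0.0000[hold]; j=5 S=276.8598 intr=0.0000 cont=0.0000 V=0.0000[hold]  S*(5)=43.7585
k=4: j=0 S=34.7466 intr=38.1134 cont=37.2816 V=38.1134[EX]; j=1 S=55.1077 intr=17.7523 cont=20.0297 V=20.0297[hold]; j=2 S=87.4000 intr=0.0000 cont=5.8072 V=5.8072[hold]; j=3 S=138.6152 intr=0.0000 cont=0.5049 V=0.5049[hold]; j=4 S=219.8418 intr=0.0000 cont=0.0000 V=0.0000[hold]  S*(4)=34.7466
k=3: j=0 S=43.7585 intr=29.1015 cont=29.3220 V=29.3220[hold]; j=1 S=69.4004 intr=3.4596 cont=13.2290 V=13.2290[hold]; j=2 S=110.0680 intr=0.0000 cont=3.2908 V=3.2908[hold]; j=3 S=174.5664 intr=0.0000 cont=0.2658 V=0.2658[hold]  S*(3)=-
k=2: j=0 S=55.1077 intr=17.7523 cont=21.5509 V=21.5509[hold]; j=1 S=87.4000 intr=0.0000 cont=8.4857 V=8.4857[hold]; j=2 S=138.6152 intr=0.0000 cont=1.8554 V=1.8554[hold]  S*(2)=-
k=1: j=0 S=69.4004 intr=3.4596 cont=15.2676 V=15.2676[hold]; j=1 S=110.0680 intr=0.0000 cont=5.3251 V=5.3251[hold]  S*(1)=-
k=0: j=0 S=87.4000 intr=0.0000 cont=10.4990 V=10.4990[hold]  S*(0)=-

price = 10.4990
boundary = - - - - 34.7466 43.7585 55.1077
tree:
10.4990
15.2676 5.3251
21.5509 8.4857 1.8554
29.3220 13.2290 3.2908 0.2658
38.1134 20.0297 5.8072 0.5049 0.0000
45.2693 29.1015 10.1882 0.9590 0.0000 0.0000
50.9515 38.1134 17.7523 1.8215 0.0000 0.0000 0.0000
55.4634 45.2693 29.1015 3.4596 0.0000 0.0000 0.0000 0.0000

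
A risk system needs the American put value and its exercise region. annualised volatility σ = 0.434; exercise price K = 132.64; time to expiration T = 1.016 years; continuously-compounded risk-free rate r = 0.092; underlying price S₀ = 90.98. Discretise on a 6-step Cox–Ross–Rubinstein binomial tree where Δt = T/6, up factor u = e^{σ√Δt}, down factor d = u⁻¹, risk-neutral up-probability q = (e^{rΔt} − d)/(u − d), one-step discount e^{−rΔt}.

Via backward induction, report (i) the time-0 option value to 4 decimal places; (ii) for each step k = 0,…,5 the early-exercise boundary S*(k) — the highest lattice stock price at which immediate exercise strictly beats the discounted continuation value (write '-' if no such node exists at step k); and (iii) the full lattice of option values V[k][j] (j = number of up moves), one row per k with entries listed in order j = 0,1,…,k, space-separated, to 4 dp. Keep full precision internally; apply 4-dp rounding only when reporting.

Δt=0.16933, u=1.19553, d=0.83645, q=0.49919, disc=e^(-rΔt)=0.98454
k=6 terminal: V=max(K-S,0) → 101.4814 88.1051 68.9864 41.6600 2.6025 0.0000 0.0000
k=5: j=0 S=37.2511 intr=95.3889 cont=93.3385 V=95.3889[EX]; j=1 S=53.2429 intr=79.3971 cont=77.3467 V=79.3971[EX]; j=2 S=76.1000 intr=56.5400 cont=54.4897 V=56.5400[EX]; j=3 S=108.7695 intr=23.8705 cont=21.8201 V=23.8705[EX]; j=4 S=155.4640 intr=0.0000 cont=1.2832 V=1.2832[hold]; j=5 S=222.2044 intr=0.0000 cont=0.0000 V=0.0000[hold]  S*(5)=108.7695
k=4: j=0 S=44.5349 intr=88.1051 cont=86.0547 V=88.1051[EX]; j=1 S=63.6536 intr=68.9864 cont=66.9360 V=68.9864[EX]; j=2 S=90.9800 intr=41.6600 cont=39.6097 V=41.6600[EX]; j=3 S=130.0375 intr=2.6025 cont=12.4003 V=12.4003[hold]; j=4 S=185.8623 intr=0.0000 cont=0.6327 V=0.6327[hold]  S*(4)=90.9800
k=3: j=0 S=53.2429 intr=79.3971 cont=77.3467 V=79.3971[EX]; j=1 S=76.1000 intr=56.5400 cont=54.4897 V=56.5400[EX]; j=2 S=108.7695 intr=23.8705 cont=26.6355 V=26.6355[hold]; j=3 S=155.4640 intr=0.0000 cont=6.4251 V=6.4251[hold]  S*(3)=76.1000
k=2: j=0 S=63.6536 intr=68.9864 cont=66.9360 V=68.9864[EX]; j=1 S=90.9800 intr=41.6600 cont=40.9686 V=41.6600[EX]; j=2 S=130.0375 intr=2.6025 cont=16.2908 V=16.2908[hold]  S*(2)=90.9800
k=1: j=0 S=76.1000 intr=56.5400 cont=54.4897 V=56.5400[EX]; j=1 S=108.7695 intr=23.8705 cont=28.5476 V=28.5476[hold]  S*(1)=76.1000
k=0: j=0 S=90.9800 intr=41.6600 cont=41.9084 V=41.9084[hold]  S*(0)=-

price = 41.9084
boundary = - 76.1000 90.9800 76.1000 90.9800 108.7695
tree:
41.9084
56.5400 28.5476
68.9864 41.6600 16.2908
79.3971 56.5400 26.6355 6.4251
88.1051 68.9864 41.6600 12.4003 0.6327
95.3889 79.3971 56.5400 23.8705 1.2832 0.0000
101.4814 88.1051 68.9864 41.6600 2.6025 0.0000 0.0000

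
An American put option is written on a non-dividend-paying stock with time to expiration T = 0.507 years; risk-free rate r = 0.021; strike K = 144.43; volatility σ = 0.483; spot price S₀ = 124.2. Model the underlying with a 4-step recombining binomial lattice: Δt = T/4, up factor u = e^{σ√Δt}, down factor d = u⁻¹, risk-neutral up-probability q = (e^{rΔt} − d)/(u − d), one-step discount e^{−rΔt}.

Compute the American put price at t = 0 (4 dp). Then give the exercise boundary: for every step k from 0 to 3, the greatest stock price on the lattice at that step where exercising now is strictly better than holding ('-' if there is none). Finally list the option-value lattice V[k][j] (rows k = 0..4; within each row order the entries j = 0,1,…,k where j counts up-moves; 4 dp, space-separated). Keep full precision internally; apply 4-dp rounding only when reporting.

price = 30.3027
boundary = - - 88.0565 104.5783
tree:
30.3027
42.2710 16.6969
56.3735 26.2766 5.7633
70.2851 39.8517 10.7977 0.0000
81.9989 56.3735 20.2300 0.0000 0.0000

params: Δt=0.12675 u=1.18763 d=0.84201 q=0.46483 e^(-rΔt)=0.99734
t_4 payoffs: 81.9989 56.3735 20.2300 0.0000 0.0000
t_3: node(3,0) S=74.1449 payoff=70.2851 vs cont=69.9012 → 70.2851 [stop]  node(3,1) S=104.5783 payoff=39.8517 vs cont=39.4678 → 39.8517 [stop]  node(3,2) S=147.5033 payoff=0.0000 vs cont=10.7977 → 10.7977 [wait]  node(3,3) S=208.0473 payoff=0.0000 vs cont=0.0000 → 0.0000 [wait]  ⇒ S*(3)=104.5783
t_2: node(2,0) S=88.0565 payoff=56.3735 vs cont=55.9896 → 56.3735 [stop]  node(2,1) S=124.2000 payoff=20.2300 vs cont=26.2766 → 26.2766 [wait]  node(2,2) S=175.1790 payoff=0.0000 vs cont=5.7633 → 5.7633 [wait]  ⇒ S*(2)=88.0565
t_1: node(1,0) S=104.5783 payoff=39.8517 vs cont=42.2710 → 42.2710 [wait]  node(1,1) S=147.5033 payoff=0.0000 vs cont=16.6969 → 16.6969 [wait]  ⇒ S*(1)=-
t_0: node(0,0) S=124.2000 payoff=20.2300 vs cont=30.3027 → 30.3027 [wait]  ⇒ S*(0)=-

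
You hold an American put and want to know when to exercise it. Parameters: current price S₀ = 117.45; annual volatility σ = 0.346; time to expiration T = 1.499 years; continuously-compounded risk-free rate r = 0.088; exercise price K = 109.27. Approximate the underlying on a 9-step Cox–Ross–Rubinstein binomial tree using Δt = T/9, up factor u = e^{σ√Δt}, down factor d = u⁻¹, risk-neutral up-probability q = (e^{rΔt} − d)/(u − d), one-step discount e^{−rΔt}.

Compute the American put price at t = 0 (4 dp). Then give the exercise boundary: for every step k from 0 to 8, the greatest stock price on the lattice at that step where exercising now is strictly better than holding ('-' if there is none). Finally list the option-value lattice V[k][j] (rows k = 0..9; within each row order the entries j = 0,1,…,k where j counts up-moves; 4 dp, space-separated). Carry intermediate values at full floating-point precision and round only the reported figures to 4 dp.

price = 10.5051
boundary = - - - 76.8913 66.7654 76.8913 66.7654 76.8913 88.5528
tree:
10.5051
15.7322 5.9192
22.9207 9.4621 2.7765
32.3787 14.7347 4.8039 0.9608
42.5046 22.2455 8.1350 1.8273 0.1783
51.2969 32.3787 13.4090 3.4375 0.3744 0.0000
58.9314 42.5046 21.3397 6.3788 0.7864 0.0000 0.0000
65.5605 51.2969 32.3787 11.6307 1.6518 0.0000 0.0000 0.0000
71.3166 58.9314 42.5046 20.7172 3.4694 0.0000 0.0000 0.0000 0.0000
76.3147 65.5605 51.2969 32.3787 7.2870 0.0000 0.0000 0.0000 0.0000 0.0000

Δt=0.16656, u=1.15166, d=0.86831, q=0.51686, disc=e^(-rΔt)=0.98545
k=9 terminal: V=max(K-S,0) → 76.3147 65.5605 51.2969 32.3787 7.2870 0.0000 0.0000 0.0000 0.0000 0.0000
k=8: j=0 S=37.9534 intr=71.3166 cont=69.7268 V=71.3166[EX]; j=1 S=50.3386 intr=58.9314 cont=57.3415 V=58.9314[EX]; j=2 S=66.7654 intr=42.5046 cont=40.9147 V=42.5046[EX]; j=3 S=88.5528 intr=20.7172 cont=19.1273 V=20.7172[EX]; j=4 S=117.4500 intr=0.0000 cont=3.4694 V=3.4694[hold]; j=5 S=155.7771 intr=0.0000 cont=0.0000 V=0.0000[hold]; j=6 S=206.6114 intr=0.0000 cont=0.0000 V=0.0000[hold]; j=7 S=274.0344 intr=0.0000 cont=0.0000 V=0.0000[hold]; j=8 S=363.4593 intr=0.0000 cont=0.0000 V=0.0000[hold]  S*(8)=88.5528
k=7: j=0 S=43.7095 intr=65.5605 cont=63.9706 V=65.5605[EX]; j=1 S=57.9731 intr=51.2969 cont=49.7070 V=51.2969[EX]; j=2 S=76.8913 intr=32.3787 cont=30.7889 V=32.3787[EX]; j=3 S=101.9830 intr=7.2870 cont=11.6307 V=11.6307[hold]; j=4 S=135.2628 intr=0.0000 cont=1.6518 V=1.6518[hold]; j=5 S=179.4027 intr=0.0000 cont=0.0000 V=0.0000[hold]; j=6 S=237.9467 intr=0.0000 cont=0.0000 V=0.0000[hold]; j=7 S=315.5952 intr=0.0000 cont=0.0000 V=0.0000[hold]  S*(7)=76.8913
k=6: j=0 S=50.3386 intr=58.9314 cont=57.3415 V=58.9314[EX]; j=1 S=66.7654 intr=42.5046 cont=40.9147 V=42.5046[EX]; j=2 S=88.5528 intr=20.7172 cont=21.3397 V=21.3397[hold]; j=3 S=117.4500 intr=0.0000 cont=6.3788 V=6.3788[hold]; j=4 S=155.7771 intr=0.0000 cont=0.7864 V=0.7864[hold]; j=5 S=206.6114 intr=0.0000 cont=0.0000 V=0.0000[hold]; j=6 S=274.0344 intr=0.0000 cont=0.0000 V=0.0000[hold]  S*(6)=66.7654
k=5: j=0 S=57.9731 intr=51.2969 cont=49.7070 V=51.2969[EX]; j=1 S=76.8913 intr=32.3787 cont=31.1059 V=32.3787[EX]; j=2 S=101.9830 intr=7.2870 cont=13.4090 V=13.4090[hold]; j=3 S=135.2628 intr=0.0000 cont=3.4375 V=3.4375[hold]; j=4 S=179.4027 intr=0.0000 cont=0.3744 V=0.3744[hold]; j=5 S=237.9467 intr=0.0000 cont=0.0000 V=0.0000[hold]  S*(5)=76.8913
k=4: j=0 S=66.7654 intr=42.5046 cont=40.9147 V=42.5046[EX]; j=1 S=88.5528 intr=20.7172 cont=22.2455 V=22.2455[hold]; j=2 S=117.4500 intr=0.0000 cont=8.1350 V=8.1350[hold]; j=3 S=155.7771 intr=0.0000 cont=1.8273 V=1.8273[hold]; j=4 S=206.6114 intr=0.0000 cont=0.1783 V=0.1783[hold]  S*(4)=66.7654
k=3: j=0 S=76.8913 intr=32.3787 cont=31.5673 V=32.3787[EX]; j=1 S=101.9830 intr=7.2870 cont=14.7347 V=14.7347[hold]; j=2 S=135.2628 intr=0.0000 cont=4.8039 V=4.8039[hold]; j=3 S=179.4027 intr=0.0000 cont=0.9608 V=0.9608[hold]  S*(3)=76.8913
k=2: j=0 S=88.5528 intr=20.7172 cont=22.9207 V=22.9207[hold]; j=1 S=117.4500 intr=0.0000 cont=9.4621 V=9.4621[hold]; j=2 S=155.7771 intr=0.0000 cont=2.7765 V=2.7765[hold]  S*(2)=-
k=1: j=0 S=101.9830 intr=7.2870 cont=15.7322 V=15.7322[hold]; j=1 S=135.2628 intr=0.0000 cont=5.9192 V=5.9192[hold]  S*(1)=-
k=0: j=0 S=117.4500 intr=0.0000 cont=10.5051 V=10.5051[hold]  S*(0)=-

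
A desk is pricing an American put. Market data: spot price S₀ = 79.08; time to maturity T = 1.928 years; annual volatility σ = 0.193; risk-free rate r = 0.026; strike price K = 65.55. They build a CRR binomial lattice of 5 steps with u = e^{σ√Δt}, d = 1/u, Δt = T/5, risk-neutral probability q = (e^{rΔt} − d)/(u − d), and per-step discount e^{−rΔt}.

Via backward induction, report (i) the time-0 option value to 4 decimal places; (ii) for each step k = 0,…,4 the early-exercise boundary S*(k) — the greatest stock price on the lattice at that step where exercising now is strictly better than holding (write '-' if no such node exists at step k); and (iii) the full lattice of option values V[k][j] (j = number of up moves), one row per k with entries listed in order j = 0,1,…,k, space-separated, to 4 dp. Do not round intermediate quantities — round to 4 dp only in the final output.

price = 2.0471
boundary = - - - - 48.9634
tree:
2.0471
3.6456 0.5640
6.3211 1.1674 0.0000
10.5486 2.4163 0.0000 0.0000
16.5866 5.0014 0.0000 0.0000 0.0000
22.1167 10.3524 0.0000 0.0000 0.0000 0.0000

Δt=0.38560  u=1.12732  d=0.88706  q=0.51201  discount=0.99002
step 5 (expiry): payoffs max(K−S,0) = 22.1167 10.3524 0.0000 0.0000 0.0000 0.0000
step 4: (k=4,j=0): S=48.9634, (K−S)⁺=16.5866, hold=15.9327 ⇒ V=16.5866 exercise | (k=4,j=1): S=62.2256, (K−S)⁺=3.3244, hold=5.0014 ⇒ V=5.0014 continue | (k=4,j=2): S=79.0800, (K−S)⁺=0.0000, hold=0.0000 ⇒ V=0.0000 continue | (k=4,j=3): S=100.4996, (K−S)⁺=0.0000, hold=0.0000 ⇒ V=0.0000 continue | (k=4,j=4): S=127.7208, (K−S)⁺=0.0000, hold=0.0000 ⇒ V=0.0000 continue  boundary S*=48.9634
step 3: (k=3,j=0): S=55.1976, (K−S)⁺=10.3524, hold=10.5486 ⇒ V=10.5486 continue | (k=3,j=1): S=70.1484, (K−S)⁺=0.0000, hold=2.4163 ⇒ V=2.4163 continue | (k=3,j=2): S=89.1488, (K−S)⁺=0.0000, hold=0.0000 ⇒ V=0.0000 continue | (k=3,j=3): S=113.2955, (K−S)⁺=0.0000, hold=0.0000 ⇒ V=0.0000 continue  boundary S*=-
step 2: (k=2,j=0): S=62.2256, (K−S)⁺=3.3244, hold=6.3211 ⇒ V=6.3211 continue | (k=2,j=1): S=79.0800, (K−S)⁺=0.0000, hold=1.1674 ⇒ V=1.1674 continue | (k=2,j=2): S=100.4996, (K−S)⁺=0.0000, hold=0.0000 ⇒ V=0.0000 continue  boundary S*=-
step 1: (k=1,j=0): S=70.1484, (K−S)⁺=0.0000, hold=3.6456 ⇒ V=3.6456 continue | (k=1,j=1): S=89.1488, (K−S)⁺=0.0000, hold=0.5640 ⇒ V=0.5640 continue  boundary S*=-
step 0: (k=0,j=0): S=79.0800, (K−S)⁺=0.0000, hold=2.0471 ⇒ V=2.0471 continue  boundary S*=-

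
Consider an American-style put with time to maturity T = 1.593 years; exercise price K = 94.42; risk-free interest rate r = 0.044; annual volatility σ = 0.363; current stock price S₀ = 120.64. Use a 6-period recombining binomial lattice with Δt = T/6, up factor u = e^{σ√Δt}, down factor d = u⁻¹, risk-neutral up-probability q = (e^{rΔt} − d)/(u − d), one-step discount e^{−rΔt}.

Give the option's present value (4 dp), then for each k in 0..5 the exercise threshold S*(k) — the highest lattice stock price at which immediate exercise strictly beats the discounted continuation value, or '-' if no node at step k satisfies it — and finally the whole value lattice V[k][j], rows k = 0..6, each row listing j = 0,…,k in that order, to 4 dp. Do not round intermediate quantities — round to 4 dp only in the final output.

price = 7.5806
boundary = - - - - 57.0908 68.8331
tree:
7.5806
11.8745 3.1976
18.0887 5.5534 0.7697
26.5947 9.4810 1.5109 0.0000
37.3292 15.8229 2.9659 0.0000 0.0000
47.0684 25.5869 5.8223 0.0000 0.0000 0.0000
55.1461 37.3292 11.4294 0.0000 0.0000 0.0000 0.0000

Δt=0.26550, u=1.20568, d=0.82941, q=0.48460, disc=e^(-rΔt)=0.98839
k=6 terminal: V=max(K-S,0) → 55.1461 37.3292 11.4294 0.0000 0.0000 0.0000 0.0000
k=5: j=0 S=47.3516 intr=47.0684 cont=45.9718 V=47.0684[EX]; j=1 S=68.8331 intr=25.5869 cont=24.4903 V=25.5869[EX]; j=2 S=100.0599 intr=0.0000 cont=5.8223 V=5.8223[hold]; j=3 S=145.4530 intr=0.0000 cont=0.0000 V=0.0000[hold]; j=4 S=211.4390 intr=0.0000 cont=0.0000 V=0.0000[hold]; j=5 S=307.3602 intr=0.0000 cont=0.0000 V=0.0000[hold]  S*(5)=68.8331
k=4: j=0 S=57.0908 intr=37.3292 cont=36.2326 V=37.3292[EX]; j=1 S=82.9906 intr=11.4294 cont=15.8229 V=15.8229[hold]; j=2 S=120.6400 intr=0.0000 cont=2.9659 V=2.9659[hold]; j=3 S=175.3694 intr=0.0000 cont=0.0000 V=0.0000[hold]; j=4 S=254.9273 intr=0.0000 cont=0.0000 V=0.0000[hold]  S*(4)=57.0908
k=3: j=0 S=68.8331 intr=25.5869 cont=26.5947 V=26.5947[hold]; j=1 S=100.0599 intr=0.0000 cont=9.4810 V=9.4810[hold]; j=2 S=145.4530 intr=0.0000 cont=1.5109 V=1.5109[hold]; j=3 S=211.4390 intr=0.0000 cont=0.0000 V=0.0000[hold]  S*(3)=-
k=2: j=0 S=82.9906 intr=11.4294 cont=18.0887 V=18.0887[hold]; j=1 S=120.6400 intr=0.0000 cont=5.5534 V=5.5534[hold]; j=2 S=175.3694 intr=0.0000 cont=0.7697 V=0.7697[hold]  S*(2)=-
k=1: j=0 S=100.0599 intr=0.0000 cont=11.8745 V=11.8745[hold]; j=1 S=145.4530 intr=0.0000 cont=3.1976 V=3.1976[hold]  S*(1)=-
k=0: j=0 S=120.6400 intr=0.0000 cont=7.5806 V=7.5806[hold]  S*(0)=-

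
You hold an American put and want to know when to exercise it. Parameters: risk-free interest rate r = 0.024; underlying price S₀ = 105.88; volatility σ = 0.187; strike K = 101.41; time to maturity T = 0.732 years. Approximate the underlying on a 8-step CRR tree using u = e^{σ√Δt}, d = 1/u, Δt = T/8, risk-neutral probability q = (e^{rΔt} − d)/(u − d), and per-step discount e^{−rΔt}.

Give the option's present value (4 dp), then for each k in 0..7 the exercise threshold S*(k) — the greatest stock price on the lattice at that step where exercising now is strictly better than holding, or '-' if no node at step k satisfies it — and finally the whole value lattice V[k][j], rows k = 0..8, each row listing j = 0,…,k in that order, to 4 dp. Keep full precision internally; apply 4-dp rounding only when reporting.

price = 4.1437
boundary = - - - - 84.4402 79.7964 84.4402 89.3543
tree:
4.1437
6.1940 2.1543
8.9874 3.4859 0.8599
12.5973 5.4922 1.5367 0.2009
16.9698 8.3711 2.6974 0.4071 0.0000
21.6136 12.2374 4.6221 0.8246 0.0000 0.0000
26.0020 16.9698 7.6572 1.6705 0.0000 0.0000 0.0000
30.1491 21.6136 12.0557 3.3841 0.0000 0.0000 0.0000 0.0000
34.0682 26.0020 16.9698 6.8556 0.0000 0.0000 0.0000 0.0000 0.0000

Δt=0.09150  u=1.05820  d=0.94500  q=0.50528  discount=0.99781
step 8 (expiry): payoffs max(K−S,0) = 34.0682 26.0020 16.9698 6.8556 0.0000 0.0000 0.0000 0.0000 0.0000
step 7: (k=7,j=0): S=71.2609, (K−S)⁺=30.1491, hold=29.9267 ⇒ V=30.1491 exercise | (k=7,j=1): S=79.7964, (K−S)⁺=21.6136, hold=21.3911 ⇒ V=21.6136 exercise | (k=7,j=2): S=89.3543, (K−S)⁺=12.0557, hold=11.8332 ⇒ V=12.0557 exercise | (k=7,j=3): S=100.0571, (K−S)⁺=1.3529, hold=3.3841 ⇒ V=3.3841 continue | (k=7,j=4): S=112.0418, (K−S)⁺=0.0000, hold=0.0000 ⇒ V=0.0000 continue | (k=7,j=5): S=125.4620, (K−S)⁺=0.0000, hold=0.0000 ⇒ V=0.0000 continue | (k=7,j=6): S=140.4897, (K−S)⁺=0.0000, hold=0.0000 ⇒ V=0.0000 continue | (k=7,j=7): S=157.3174, (K−S)⁺=0.0000, hold=0.0000 ⇒ V=0.0000 continue  boundary S*=89.3543
step 6: (k=6,j=0): S=75.4080, (K−S)⁺=26.0020, hold=25.7796 ⇒ V=26.0020 exercise | (k=6,j=1): S=84.4402, (K−S)⁺=16.9698, hold=16.7473 ⇒ V=16.9698 exercise | (k=6,j=2): S=94.5544, (K−S)⁺=6.8556, hold=7.6572 ⇒ V=7.6572 continue | (k=6,j=3): S=105.8800, (K−S)⁺=0.0000, hold=1.6705 ⇒ V=1.6705 continue | (k=6,j=4): S=118.5622, (K−S)⁺=0.0000, hold=0.0000 ⇒ V=0.0000 continue | (k=6,j=5): S=132.7634, (K−S)⁺=0.0000, hold=0.0000 ⇒ V=0.0000 continue | (k=6,j=6): S=148.6656, (K−S)⁺=0.0000, hold=0.0000 ⇒ V=0.0000 continue  boundary S*=84.4402
step 5: (k=5,j=0): S=79.7964, (K−S)⁺=21.6136, hold=21.3911 ⇒ V=21.6136 exercise | (k=5,j=1): S=89.3543, (K−S)⁺=12.0557, hold=12.2374 ⇒ V=12.2374 continue | (k=5,j=2): S=100.0571, (K−S)⁺=1.3529, hold=4.6221 ⇒ V=4.6221 continue | (k=5,j=3): S=112.0418, (K−S)⁺=0.0000, hold=0.8246 ⇒ V=0.8246 continue | (k=5,j=4): S=125.4620, (K−S)⁺=0.0000, hold=0.0000 ⇒ V=0.0000 continue | (k=5,j=5): S=140.4897, (K−S)⁺=0.0000, hold=0.0000 ⇒ V=0.0000 continue  boundary S*=79.7964
step 4: (k=4,j=0): S=84.4402, (K−S)⁺=16.9698, hold=16.8389 ⇒ V=16.9698 exercise | (k=4,j=1): S=94.5544, (K−S)⁺=6.8556, hold=8.3711 ⇒ V=8.3711 continue | (k=4,j=2): S=105.8800, (K−S)⁺=0.0000, hold=2.6974 ⇒ V=2.6974 continue | (k=4,j=3): S=118.5622, (K−S)⁺=0.0000, hold=0.4071 ⇒ V=0.4071 continue | (k=4,j=4): S=132.7634, (K−S)⁺=0.0000, hold=0.0000 ⇒ V=0.0000 continue  boundary S*=84.4402
step 3: (k=3,j=0): S=89.3543, (K−S)⁺=12.0557, hold=12.5973 ⇒ V=12.5973 continue | (k=3,j=1): S=100.0571, (K−S)⁺=1.3529, hold=5.4922 ⇒ V=5.4922 continue | (k=3,j=2): S=112.0418, (K−S)⁺=0.0000, hold=1.5367 ⇒ V=1.5367 continue | (k=3,j=3): S=125.4620, (K−S)⁺=0.0000, hold=0.2009 ⇒ V=0.2009 continue  boundary S*=-
step 2: (k=2,j=0): S=94.5544, (K−S)⁺=6.8556, hold=8.9874 ⇒ V=8.9874 continue | (k=2,j=1): S=105.8800, (K−S)⁺=0.0000, hold=3.4859 ⇒ V=3.4859 continue | (k=2,j=2): S=118.5622, (K−S)⁺=0.0000, hold=0.8599 ⇒ V=0.8599 continue  boundary S*=-
step 1: (k=1,j=0): S=100.0571, (K−S)⁺=1.3529, hold=6.1940 ⇒ V=6.1940 continue | (k=1,j=1): S=112.0418, (K−S)⁺=0.0000, hold=2.1543 ⇒ V=2.1543 continue  boundary S*=-
step 0: (k=0,j=0): S=105.8800, (K−S)⁺=0.0000, hold=4.1437 ⇒ V=4.1437 continue  boundary S*=-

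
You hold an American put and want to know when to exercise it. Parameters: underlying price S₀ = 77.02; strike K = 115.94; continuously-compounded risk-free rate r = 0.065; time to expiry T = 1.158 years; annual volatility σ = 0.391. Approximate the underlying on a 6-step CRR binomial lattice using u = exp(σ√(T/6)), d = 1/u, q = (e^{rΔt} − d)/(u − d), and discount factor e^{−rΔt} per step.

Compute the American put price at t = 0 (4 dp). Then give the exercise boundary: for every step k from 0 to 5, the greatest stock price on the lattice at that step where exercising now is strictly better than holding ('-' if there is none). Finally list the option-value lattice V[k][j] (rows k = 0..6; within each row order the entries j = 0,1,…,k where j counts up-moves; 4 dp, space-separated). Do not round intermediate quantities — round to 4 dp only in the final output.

Δt=0.19300  u=1.18741  d=0.84217  q=0.49373  discount=0.98753
step 6 (expiry): payoffs max(K−S,0) = 88.4609 77.1961 61.3135 38.9200 7.3465 0.0000 0.0000
step 5: (k=5,j=0): S=32.6289, (K−S)⁺=83.3111, hold=81.8657 ⇒ V=83.3111 exercise | (k=5,j=1): S=46.0048, (K−S)⁺=69.9352, hold=68.4898 ⇒ V=69.9352 exercise | (k=5,j=2): S=64.8639, (K−S)⁺=51.0761, hold=49.6307 ⇒ V=51.0761 exercise | (k=5,j=3): S=91.4542, (K−S)⁺=24.4858, hold=23.0404 ⇒ V=24.4858 exercise | (k=5,j=4): S=128.9448, (K−S)⁺=0.0000, hold=3.6730 ⇒ V=3.6730 continue | (k=5,j=5): S=181.8044, (K−S)⁺=0.0000, hold=0.0000 ⇒ V=0.0000 continue  boundary S*=91.4542
step 4: (k=4,j=0): S=38.7439, (K−S)⁺=77.1961, hold=75.7508 ⇒ V=77.1961 exercise | (k=4,j=1): S=54.6265, (K−S)⁺=61.3135, hold=59.8681 ⇒ V=61.3135 exercise | (k=4,j=2): S=77.0200, (K−S)⁺=38.9200, hold=37.4746 ⇒ V=38.9200 exercise | (k=4,j=3): S=108.5935, (K−S)⁺=7.3465, hold=14.0328 ⇒ V=14.0328 continue | (k=4,j=4): S=153.1102, (K−S)⁺=0.0000, hold=1.8363 ⇒ V=1.8363 continue  boundary S*=77.0200
step 3: (k=3,j=0): S=46.0048, (K−S)⁺=69.9352, hold=68.4898 ⇒ V=69.9352 exercise | (k=3,j=1): S=64.8639, (K−S)⁺=51.0761, hold=49.6307 ⇒ V=51.0761 exercise | (k=3,j=2): S=91.4542, (K−S)⁺=24.4858, hold=26.3005 ⇒ V=26.3005 continue | (k=3,j=3): S=128.9448, (K−S)⁺=0.0000, hold=7.9112 ⇒ V=7.9112 continue  boundary S*=64.8639
step 2: (k=2,j=0): S=54.6265, (K−S)⁺=61.3135, hold=59.8681 ⇒ V=61.3135 exercise | (k=2,j=1): S=77.0200, (K−S)⁺=38.9200, hold=38.3594 ⇒ V=38.9200 exercise | (k=2,j=2): S=108.5935, (K−S)⁺=7.3465, hold=17.0065 ⇒ V=17.0065 continue  boundary S*=77.0200
step 1: (k=1,j=0): S=64.8639, (K−S)⁺=51.0761, hold=49.6307 ⇒ V=51.0761 exercise | (k=1,j=1): S=91.4542, (K−S)⁺=24.4858, hold=27.7503 ⇒ V=27.7503 continue  boundary S*=64.8639
step 0: (k=0,j=0): S=77.0200, (K−S)⁺=38.9200, hold=39.0663 ⇒ V=39.0663 continue  boundary S*=-

price = 39.0663
boundary = - 64.8639 77.0200 64.8639 77.0200 91.4542
tree:
39.0663
51.0761 27.7503
61.3135 38.9200 17.0065
69.9352 51.0761 26.3005 7.9112
77.1961 61.3135 38.9200 14.0328 1.8363
83.3111 69.9352 51.0761 24.4858 3.6730 0.0000
88.4609 77.1961 61.3135 38.9200 7.3465 0.0000 0.0000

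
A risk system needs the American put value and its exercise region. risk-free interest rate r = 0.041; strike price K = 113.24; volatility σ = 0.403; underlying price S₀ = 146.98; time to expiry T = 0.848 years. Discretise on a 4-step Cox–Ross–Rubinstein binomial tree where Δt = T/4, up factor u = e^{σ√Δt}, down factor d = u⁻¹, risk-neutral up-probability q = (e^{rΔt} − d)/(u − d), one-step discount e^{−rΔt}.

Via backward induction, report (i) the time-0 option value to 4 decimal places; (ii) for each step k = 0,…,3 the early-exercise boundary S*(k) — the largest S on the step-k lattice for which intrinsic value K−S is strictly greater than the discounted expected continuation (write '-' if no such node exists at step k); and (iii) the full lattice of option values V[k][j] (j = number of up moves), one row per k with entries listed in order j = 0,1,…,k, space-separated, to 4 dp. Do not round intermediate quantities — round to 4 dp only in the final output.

price = 6.3768
boundary = - - - 84.2367
tree:
6.3768
10.7990 1.6473
17.9337 3.1781 0.0000
29.0033 6.1312 0.0000 0.0000
43.2693 11.8285 0.0000 0.0000 0.0000

Δt=0.21200  u=1.20389  d=0.83064  q=0.47713  discount=0.99135
step 4 (expiry): payoffs max(K−S,0) = 43.2693 11.8285 0.0000 0.0000 0.0000
step 3: (k=3,j=0): S=84.2367, (K−S)⁺=29.0033, hold=28.0232 ⇒ V=29.0033 exercise | (k=3,j=1): S=122.0879, (K−S)⁺=0.0000, hold=6.1312 ⇒ V=6.1312 continue | (k=3,j=2): S=176.9472, (K−S)⁺=0.0000, hold=0.0000 ⇒ V=0.0000 continue | (k=3,j=3): S=256.4572, (K−S)⁺=0.0000, hold=0.0000 ⇒ V=0.0000 continue  boundary S*=84.2367
step 2: (k=2,j=0): S=101.4115, (K−S)⁺=11.8285, hold=17.9337 ⇒ V=17.9337 continue | (k=2,j=1): S=146.9800, (K−S)⁺=0.0000, hold=3.1781 ⇒ V=3.1781 continue | (k=2,j=2): S=213.0244, (K−S)⁺=0.0000, hold=0.0000 ⇒ V=0.0000 continue  boundary S*=-
step 1: (k=1,j=0): S=122.0879, (K−S)⁺=0.0000, hold=10.7990 ⇒ V=10.7990 continue | (k=1,j=1): S=176.9472, (K−S)⁺=0.0000, hold=1.6473 ⇒ V=1.6473 continue  boundary S*=-
step 0: (k=0,j=0): S=146.9800, (K−S)⁺=0.0000, hold=6.3768 ⇒ V=6.3768 continue  boundary S*=-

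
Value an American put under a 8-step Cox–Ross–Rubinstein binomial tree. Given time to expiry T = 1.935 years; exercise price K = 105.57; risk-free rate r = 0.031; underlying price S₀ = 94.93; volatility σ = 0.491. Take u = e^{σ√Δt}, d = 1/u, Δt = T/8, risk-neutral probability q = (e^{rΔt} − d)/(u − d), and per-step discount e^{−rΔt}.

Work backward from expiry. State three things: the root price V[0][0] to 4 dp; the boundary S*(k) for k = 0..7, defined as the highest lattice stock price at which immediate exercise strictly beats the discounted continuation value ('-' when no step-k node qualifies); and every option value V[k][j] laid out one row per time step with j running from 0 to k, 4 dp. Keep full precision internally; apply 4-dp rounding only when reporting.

price = 29.6182
boundary = - - - 46.0030 36.1338 46.0030 58.5678 74.5643
tree:
29.6182
38.5466 19.4285
48.7069 27.0312 10.6562
59.5670 36.5224 16.1257 4.2903
69.4362 47.6385 23.8303 7.1768 0.9086
77.1881 59.5670 34.1583 11.8710 1.6808 0.0000
83.2770 69.4362 47.0022 19.3604 3.1092 0.0000 0.0000
88.0596 77.1881 59.5670 31.0057 5.7517 0.0000 0.0000 0.0000
91.8162 83.2770 69.4362 47.0022 10.6400 0.0000 0.0000 0.0000 0.0000

Δt=0.24188  u=1.27313  d=0.78547  q=0.45536  discount=0.99253
step 8 (expiry): payoffs max(K−S,0) = 91.8162 83.2770 69.4362 47.0022 10.6400 0.0000 0.0000 0.0000 0.0000
step 7: (k=7,j=0): S=17.5104, (K−S)⁺=88.0596, hold=87.2710 ⇒ V=88.0596 exercise | (k=7,j=1): S=28.3819, (K−S)⁺=77.1881, hold=76.3995 ⇒ V=77.1881 exercise | (k=7,j=2): S=46.0030, (K−S)⁺=59.5670, hold=58.7784 ⇒ V=59.5670 exercise | (k=7,j=3): S=74.5643, (K−S)⁺=31.0057, hold=30.2171 ⇒ V=31.0057 exercise | (k=7,j=4): S=120.8581, (K−S)⁺=0.0000, hold=5.7517 ⇒ V=5.7517 continue | (k=7,j=5): S=195.8938, (K−S)⁺=0.0000, hold=0.0000 ⇒ V=0.0000 continue | (k=7,j=6): S=317.5160, (K−S)⁺=0.0000, hold=0.0000 ⇒ V=0.0000 continue | (k=7,j=7): S=514.6482, (K−S)⁺=0.0000, hold=0.0000 ⇒ V=0.0000 continue  boundary S*=74.5643
step 6: (k=6,j=0): S=22.2930, (K−S)⁺=83.2770, hold=82.4884 ⇒ V=83.2770 exercise | (k=6,j=1): S=36.1338, (K−S)⁺=69.4362, hold=68.6476 ⇒ V=69.4362 exercise | (k=6,j=2): S=58.5678, (K−S)⁺=47.0022, hold=46.2136 ⇒ V=47.0022 exercise | (k=6,j=3): S=94.9300, (K−S)⁺=10.6400, hold=19.3604 ⇒ V=19.3604 continue | (k=6,j=4): S=153.8680, (K−S)⁺=0.0000, hold=3.1092 ⇒ V=3.1092 continue | (k=6,j=5): S=249.3981, (K−S)⁺=0.0000, hold=0.0000 ⇒ V=0.0000 continue | (k=6,j=6): S=404.2388, (K−S)⁺=0.0000, hold=0.0000 ⇒ V=0.0000 continue  boundary S*=58.5678
step 5: (k=5,j=0): S=28.3819, (K−S)⁺=77.1881, hold=76.3995 ⇒ V=77.1881 exercise | (k=5,j=1): S=46.0030, (K−S)⁺=59.5670, hold=58.7784 ⇒ V=59.5670 exercise | (k=5,j=2): S=74.5643, (K−S)⁺=31.0057, hold=34.1583 ⇒ V=34.1583 continue | (k=5,j=3): S=120.8581, (K−S)⁺=0.0000, hold=11.8710 ⇒ V=11.8710 continue | (k=5,j=4): S=195.8938, (K−S)⁺=0.0000, hold=1.6808 ⇒ V=1.6808 continue | (k=5,j=5): S=317.5160, (K−S)⁺=0.0000, hold=0.0000 ⇒ V=0.0000 continue  boundary S*=46.0030
step 4: (k=4,j=0): S=36.1338, (K−S)⁺=69.4362, hold=68.6476 ⇒ V=69.4362 exercise | (k=4,j=1): S=58.5678, (K−S)⁺=47.0022, hold=47.6385 ⇒ V=47.6385 continue | (k=4,j=2): S=94.9300, (K−S)⁺=10.6400, hold=23.8303 ⇒ V=23.8303 continue | (k=4,j=3): S=153.8680, (K−S)⁺=0.0000, hold=7.1768 ⇒ V=7.1768 continue | (k=4,j=4): S=249.3981, (K−S)⁺=0.0000, hold=0.9086 ⇒ V=0.9086 continue  boundary S*=36.1338
step 3: (k=3,j=0): S=46.0030, (K−S)⁺=59.5670, hold=59.0659 ⇒ V=59.5670 exercise | (k=3,j=1): S=74.5643, (K−S)⁺=31.0057, hold=36.5224 ⇒ V=36.5224 continue | (k=3,j=2): S=120.8581, (K−S)⁺=0.0000, hold=16.1257 ⇒ V=16.1257 continue | (k=3,j=3): S=195.8938, (K−S)⁺=0.0000, hold=4.2903 ⇒ V=4.2903 continue  boundary S*=46.0030
step 2: (k=2,j=0): S=58.5678, (K−S)⁺=47.0022, hold=48.7069 ⇒ V=48.7069 continue | (k=2,j=1): S=94.9300, (K−S)⁺=10.6400, hold=27.0312 ⇒ V=27.0312 continue | (k=2,j=2): S=153.8680, (K−S)⁺=0.0000, hold=10.6562 ⇒ V=10.6562 continue  boundary S*=-
step 1: (k=1,j=0): S=74.5643, (K−S)⁺=31.0057, hold=38.5466 ⇒ V=38.5466 continue | (k=1,j=1): S=120.8581, (K−S)⁺=0.0000, hold=19.4285 ⇒ V=19.4285 continue  boundary S*=-
step 0: (k=0,j=0): S=94.9300, (K−S)⁺=10.6400, hold=29.6182 ⇒ V=29.6182 continue  boundary S*=-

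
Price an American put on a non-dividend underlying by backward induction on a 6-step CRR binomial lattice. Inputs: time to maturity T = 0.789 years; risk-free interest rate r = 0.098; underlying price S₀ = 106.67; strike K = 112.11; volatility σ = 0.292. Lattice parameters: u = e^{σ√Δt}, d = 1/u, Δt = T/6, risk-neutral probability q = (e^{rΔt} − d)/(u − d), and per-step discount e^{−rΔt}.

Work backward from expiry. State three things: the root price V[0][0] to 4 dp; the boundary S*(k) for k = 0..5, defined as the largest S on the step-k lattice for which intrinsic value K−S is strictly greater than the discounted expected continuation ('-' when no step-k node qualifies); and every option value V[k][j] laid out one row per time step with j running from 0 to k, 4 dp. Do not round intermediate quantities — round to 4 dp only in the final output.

Δt=0.13150, u=1.11170, d=0.89953, q=0.53468, disc=e^(-rΔt)=0.98720
k=6 terminal: V=max(K-S,0) → 55.6002 42.2713 25.7984 5.4400 0.0000 0.0000 0.0000
k=5: j=0 S=62.8217 intr=49.2883 cont=47.8528 V=49.2883[EX]; j=1 S=77.6395 intr=34.4705 cont=33.0350 V=34.4705[EX]; j=2 S=95.9524 intr=16.1576 cont=14.7221 V=16.1576[EX]; j=3 S=118.5847 intr=0.0000 cont=2.4989 V=2.4989[hold]; j=4 S=146.5554 intr=0.0000 cont=0.0000 V=0.0000[hold]; j=5 S=181.1234 intr=0.0000 cont=0.0000 V=0.0000[hold]  S*(5)=95.9524
k=4: j=0 S=69.8387 intr=42.2713 cont=40.8358 V=42.2713[EX]; j=1 S=86.3116 intr=25.7984 cont=24.3629 V=25.7984[EX]; j=2 S=106.6700 intr=5.4400 cont=8.7411 V=8.7411[hold]; j=3 S=131.8303 intr=0.0000 cont=1.1479 V=1.1479[hold]; j=4 S=162.9252 intr=0.0000 cont=0.0000 V=0.0000[hold]  S*(4)=86.3116
k=3: j=0 S=77.6395 intr=34.4705 cont=33.0350 V=34.4705[EX]; j=1 S=95.9524 intr=16.1576 cont=16.4646 V=16.4646[hold]; j=2 S=118.5847 intr=0.0000 cont=4.6212 V=4.6212[hold]; j=3 S=146.5554 intr=0.0000 cont=0.5273 V=0.5273[hold]  S*(3)=77.6395
k=2: j=0 S=86.3116 intr=25.7984 cont=24.5249 V=25.7984[EX]; j=1 S=106.6700 intr=5.4400 cont=10.0024 V=10.0024[hold]; j=2 S=131.8303 intr=0.0000 cont=2.4011 V=2.4011[hold]  S*(2)=86.3116
k=1: j=0 S=95.9524 intr=16.1576 cont=17.1303 V=17.1303[hold]; j=1 S=118.5847 intr=0.0000 cont=5.8621 V=5.8621[hold]  S*(1)=-
k=0: j=0 S=106.6700 intr=5.4400 cont=10.9632 V=10.9632[hold]  S*(0)=-

price = 10.9632
boundary = - - 86.3116 77.6395 86.3116 95.9524
tree:
10.9632
17.1303 5.8621
25.7984 10.0024 2.4011
34.4705 16.4646 4.6212 0.5273
42.2713 25.7984 8.7411 1.1479 0.0000
49.2883 34.4705 16.1576 2.4989 0.0000 0.0000
55.6002 42.2713 25.7984 5.4400 0.0000 0.0000 0.0000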